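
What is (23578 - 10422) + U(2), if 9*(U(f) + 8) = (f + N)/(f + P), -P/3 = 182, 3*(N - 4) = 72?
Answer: 10728763/816 ≈ 13148.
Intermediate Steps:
N = 28 (N = 4 + (⅓)*72 = 4 + 24 = 28)
P = -546 (P = -3*182 = -546)
U(f) = -8 + (28 + f)/(9*(-546 + f)) (U(f) = -8 + ((f + 28)/(f - 546))/9 = -8 + ((28 + f)/(-546 + f))/9 = -8 + (28 + f)/(9*(-546 + f)))
(23578 - 10422) + U(2) = (23578 - 10422) + (39340 - 71*2)/(9*(-546 + 2)) = 13156 + (⅑)*(39340 - 142)/(-544) = 13156 + (⅑)*(-1/544)*39198 = 13156 - 6533/816 = 10728763/816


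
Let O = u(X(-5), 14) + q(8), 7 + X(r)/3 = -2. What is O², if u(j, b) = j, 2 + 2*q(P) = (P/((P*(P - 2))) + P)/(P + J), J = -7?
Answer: 82369/144 ≈ 572.01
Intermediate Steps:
X(r) = -27 (X(r) = -21 + 3*(-2) = -21 - 6 = -27)
q(P) = -1 + (P + 1/(-2 + P))/(2*(-7 + P)) (q(P) = -1 + ((P/((P*(P - 2))) + P)/(P - 7))/2 = -1 + ((P/((P*(-2 + P))) + P)/(-7 + P))/2 = -1 + ((P*(1/(P*(-2 + P))) + P)/(-7 + P))/2 = -1 + ((1/(-2 + P) + P)/(-7 + P))/2 = -1 + ((P + 1/(-2 + P))/(-7 + P))/2 = -1 + (P + 1/(-2 + P))/(2*(-7 + P)))
O = -287/12 (O = -27 + (-27 - 1*8² + 16*8)/(2*(14 + 8² - 9*8)) = -27 + (-27 - 1*64 + 128)/(2*(14 + 64 - 72)) = -27 + (½)*(-27 - 64 + 128)/6 = -27 + (½)*(⅙)*37 = -27 + 37/12 = -287/12 ≈ -23.917)
O² = (-287/12)² = 82369/144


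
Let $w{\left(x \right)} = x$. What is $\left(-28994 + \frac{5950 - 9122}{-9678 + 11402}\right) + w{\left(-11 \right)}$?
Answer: $- \frac{12501948}{431} \approx -29007.0$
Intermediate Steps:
$\left(-28994 + \frac{5950 - 9122}{-9678 + 11402}\right) + w{\left(-11 \right)} = \left(-28994 + \frac{5950 - 9122}{-9678 + 11402}\right) - 11 = \left(-28994 - \frac{3172}{1724}\right) - 11 = \left(-28994 - \frac{793}{431}\right) - 11 = - \frac{12497207}{431} - 11 = - \frac{12501948}{431}$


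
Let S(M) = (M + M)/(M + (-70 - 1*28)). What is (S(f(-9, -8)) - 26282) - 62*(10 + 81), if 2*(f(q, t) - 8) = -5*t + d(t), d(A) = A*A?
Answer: -606616/19 ≈ -31927.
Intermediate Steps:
d(A) = A²
f(q, t) = 8 + t²/2 - 5*t/2 (f(q, t) = 8 + (-5*t + t²)/2 = 8 + (t² - 5*t)/2 = 8 + (t²/2 - 5*t/2) = 8 + t²/2 - 5*t/2)
S(M) = 2*M/(-98 + M) (S(M) = (2*M)/(M + (-70 - 28)) = (2*M)/(M - 98) = (2*M)/(-98 + M) = 2*M/(-98 + M))
(S(f(-9, -8)) - 26282) - 62*(10 + 81) = (2*(8 + (½)*(-8)² - 5/2*(-8))/(-98 + (8 + (½)*(-8)² - 5/2*(-8))) - 26282) - 62*(10 + 81) = (2*(8 + (½)*64 + 20)/(-98 + (8 + (½)*64 + 20)) - 26282) - 62*91 = (2*(8 + 32 + 20)/(-98 + (8 + 32 + 20)) - 26282) - 5642 = (2*60/(-98 + 60) - 26282) - 5642 = (2*60/(-38) - 26282) - 5642 = (2*60*(-1/38) - 26282) - 5642 = (-60/19 - 26282) - 5642 = -499418/19 - 5642 = -606616/19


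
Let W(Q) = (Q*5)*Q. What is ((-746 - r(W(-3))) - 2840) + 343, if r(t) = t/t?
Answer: -3244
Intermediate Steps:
W(Q) = 5*Q**2 (W(Q) = (5*Q)*Q = 5*Q**2)
r(t) = 1
((-746 - r(W(-3))) - 2840) + 343 = ((-746 - 1*1) - 2840) + 343 = ((-746 - 1) - 2840) + 343 = (-747 - 2840) + 343 = -3587 + 343 = -3244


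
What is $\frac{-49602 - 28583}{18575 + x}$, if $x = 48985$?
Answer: $- \frac{15637}{13512} \approx -1.1573$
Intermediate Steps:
$\frac{-49602 - 28583}{18575 + x} = \frac{-49602 - 28583}{18575 + 48985} = - \frac{78185}{67560} = \left(-78185\right) \frac{1}{67560} = - \frac{15637}{13512}$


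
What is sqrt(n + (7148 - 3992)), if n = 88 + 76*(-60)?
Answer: 2*I*sqrt(329) ≈ 36.277*I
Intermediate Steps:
n = -4472 (n = 88 - 4560 = -4472)
sqrt(n + (7148 - 3992)) = sqrt(-4472 + (7148 - 3992)) = sqrt(-4472 + 3156) = sqrt(-1316) = 2*I*sqrt(329)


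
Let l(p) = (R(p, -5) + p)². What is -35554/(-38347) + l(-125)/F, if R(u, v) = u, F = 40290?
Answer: 382915816/154500063 ≈ 2.4784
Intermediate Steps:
l(p) = 4*p² (l(p) = (p + p)² = (2*p)² = 4*p²)
-35554/(-38347) + l(-125)/F = -35554/(-38347) + (4*(-125)²)/40290 = -35554*(-1/38347) + (4*15625)*(1/40290) = 35554/38347 + 62500*(1/40290) = 35554/38347 + 6250/4029 = 382915816/154500063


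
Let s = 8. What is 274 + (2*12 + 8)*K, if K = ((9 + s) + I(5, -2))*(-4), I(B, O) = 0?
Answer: -1902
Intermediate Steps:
K = -68 (K = ((9 + 8) + 0)*(-4) = (17 + 0)*(-4) = 17*(-4) = -68)
274 + (2*12 + 8)*K = 274 + (2*12 + 8)*(-68) = 274 + (24 + 8)*(-68) = 274 + 32*(-68) = 274 - 2176 = -1902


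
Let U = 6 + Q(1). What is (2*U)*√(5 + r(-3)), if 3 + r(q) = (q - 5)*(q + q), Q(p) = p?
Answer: 70*√2 ≈ 98.995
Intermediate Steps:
r(q) = -3 + 2*q*(-5 + q) (r(q) = -3 + (q - 5)*(q + q) = -3 + (-5 + q)*(2*q) = -3 + 2*q*(-5 + q))
U = 7 (U = 6 + 1 = 7)
(2*U)*√(5 + r(-3)) = (2*7)*√(5 + (-3 - 10*(-3) + 2*(-3)²)) = 14*√(5 + (-3 + 30 + 2*9)) = 14*√(5 + (-3 + 30 + 18)) = 14*√(5 + 45) = 14*√50 = 14*(5*√2) = 70*√2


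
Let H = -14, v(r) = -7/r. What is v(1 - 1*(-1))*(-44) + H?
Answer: 140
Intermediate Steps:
v(1 - 1*(-1))*(-44) + H = -7/(1 - 1*(-1))*(-44) - 14 = -7/(1 + 1)*(-44) - 14 = -7/2*(-44) - 14 = 154 - 14 = 140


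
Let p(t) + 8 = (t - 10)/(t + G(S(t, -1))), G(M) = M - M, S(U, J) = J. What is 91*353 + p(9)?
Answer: 289034/9 ≈ 32115.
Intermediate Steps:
G(M) = 0
p(t) = -8 + (-10 + t)/t (p(t) = -8 + (t - 10)/(t + 0) = -8 + (-10 + t)/t)
91*353 + p(9) = 91*353 + (-7 - 10/9) = 32123 + (-7 - 10*⅑) = 32123 + (-7 - 10/9) = 32123 - 73/9 = 289034/9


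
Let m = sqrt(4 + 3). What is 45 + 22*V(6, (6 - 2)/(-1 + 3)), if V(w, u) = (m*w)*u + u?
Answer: 89 + 264*sqrt(7) ≈ 787.48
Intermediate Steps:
m = sqrt(7) ≈ 2.6458
V(w, u) = u + u*w*sqrt(7) (V(w, u) = (sqrt(7)*w)*u + u = (w*sqrt(7))*u + u = u*w*sqrt(7) + u = u + u*w*sqrt(7))
45 + 22*V(6, (6 - 2)/(-1 + 3)) = 45 + 22*(((6 - 2)/(-1 + 3))*(1 + 6*sqrt(7))) = 45 + 22*((4/2)*(1 + 6*sqrt(7))) = 45 + 22*((4*(1/2))*(1 + 6*sqrt(7))) = 45 + 22*(2*(1 + 6*sqrt(7))) = 45 + 22*(2 + 12*sqrt(7)) = 45 + (44 + 264*sqrt(7)) = 89 + 264*sqrt(7)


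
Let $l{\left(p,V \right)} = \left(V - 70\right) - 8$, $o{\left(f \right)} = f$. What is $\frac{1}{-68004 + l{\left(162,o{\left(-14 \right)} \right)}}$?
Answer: $- \frac{1}{68096} \approx -1.4685 \cdot 10^{-5}$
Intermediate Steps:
$l{\left(p,V \right)} = -78 + V$ ($l{\left(p,V \right)} = \left(-70 + V\right) - 8 = -78 + V$)
$\frac{1}{-68004 + l{\left(162,o{\left(-14 \right)} \right)}} = \frac{1}{-68004 - 92} = \frac{1}{-68096} = - \frac{1}{68096}$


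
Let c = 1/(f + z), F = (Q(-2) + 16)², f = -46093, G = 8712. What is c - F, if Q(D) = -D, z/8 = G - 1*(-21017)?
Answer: -62123435/191739 ≈ -324.00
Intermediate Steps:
z = 237832 (z = 8*(8712 - 1*(-21017)) = 8*(8712 + 21017) = 8*29729 = 237832)
F = 324 (F = (-1*(-2) + 16)² = (2 + 16)² = 18² = 324)
c = 1/191739 (c = 1/(-46093 + 237832) = 1/191739 ≈ 5.2154e-6)
c - F = 1/191739 - 1*324 = 1/191739 - 324 = -62123435/191739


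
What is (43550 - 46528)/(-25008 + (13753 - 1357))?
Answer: 1489/6306 ≈ 0.23612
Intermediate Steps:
(43550 - 46528)/(-25008 + (13753 - 1357)) = -2978/(-25008 + 12396) = -2978/(-12612) = -2978*(-1/12612) = 1489/6306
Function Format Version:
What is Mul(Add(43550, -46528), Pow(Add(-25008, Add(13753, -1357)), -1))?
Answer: Rational(1489, 6306) ≈ 0.23612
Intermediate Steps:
Mul(Add(43550, -46528), Pow(Add(-25008, Add(13753, -1357)), -1)) = Mul(-2978, Pow(Add(-25008, 12396), -1)) = Mul(-2978, Pow(-12612, -1)) = Mul(-2978, Rational(-1, 12612)) = Rational(1489, 6306)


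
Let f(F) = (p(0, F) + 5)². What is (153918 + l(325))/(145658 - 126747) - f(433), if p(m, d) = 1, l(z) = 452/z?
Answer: -171234898/6146075 ≈ -27.861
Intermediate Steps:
f(F) = 36 (f(F) = (1 + 5)² = 6² = 36)
(153918 + l(325))/(145658 - 126747) - f(433) = (153918 + 452/325)/(145658 - 126747) - 1*36 = (153918 + 452*(1/325))/18911 - 36 = (153918 + 452/325)*(1/18911) - 36 = (50023802/325)*(1/18911) - 36 = 50023802/6146075 - 36 = -171234898/6146075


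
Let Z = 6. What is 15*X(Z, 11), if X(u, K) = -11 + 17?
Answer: 90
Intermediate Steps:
X(u, K) = 6
15*X(Z, 11) = 15*6 = 90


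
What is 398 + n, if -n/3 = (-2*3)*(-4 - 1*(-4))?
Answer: 398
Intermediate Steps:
n = 0 (n = -3*(-2*3)*(-4 - 1*(-4)) = -(-18)*(-4 + 4) = -(-18)*0 = -3*0 = 0)
398 + n = 398 + 0 = 398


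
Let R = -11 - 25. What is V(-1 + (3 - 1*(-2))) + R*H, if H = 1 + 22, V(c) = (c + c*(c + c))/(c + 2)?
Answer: -822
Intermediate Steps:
V(c) = (c + 2*c²)/(2 + c) (V(c) = (c + c*(2*c))/(2 + c) = (c + 2*c²)/(2 + c))
H = 23
R = -36
V(-1 + (3 - 1*(-2))) + R*H = (-1 + (3 - 1*(-2)))*(1 + 2*(-1 + (3 - 1*(-2))))/(2 + (-1 + (3 - 1*(-2)))) - 36*23 = (-1 + (3 + 2))*(1 + 2*(-1 + (3 + 2)))/(2 + (-1 + (3 + 2))) - 828 = (-1 + 5)*(1 + 2*(-1 + 5))/(2 + (-1 + 5)) - 828 = 4*(1 + 2*4)/(2 + 4) - 828 = 4*(1 + 8)/6 - 828 = 4*(⅙)*9 - 828 = 6 - 828 = -822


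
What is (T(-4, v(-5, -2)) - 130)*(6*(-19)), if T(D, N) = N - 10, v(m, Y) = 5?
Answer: 15390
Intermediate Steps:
T(D, N) = -10 + N
(T(-4, v(-5, -2)) - 130)*(6*(-19)) = ((-10 + 5) - 130)*(6*(-19)) = (-5 - 130)*(-114) = -135*(-114) = 15390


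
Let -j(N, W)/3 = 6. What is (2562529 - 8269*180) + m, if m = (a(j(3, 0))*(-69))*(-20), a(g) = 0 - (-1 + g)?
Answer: 1100329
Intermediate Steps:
j(N, W) = -18 (j(N, W) = -3*6 = -18)
a(g) = 1 - g (a(g) = 0 + (1 - g) = 1 - g)
m = 26220 (m = ((1 - 1*(-18))*(-69))*(-20) = ((1 + 18)*(-69))*(-20) = (19*(-69))*(-20) = -1311*(-20) = 26220)
(2562529 - 8269*180) + m = (2562529 - 8269*180) + 26220 = (2562529 - 1488420) + 26220 = 1074109 + 26220 = 1100329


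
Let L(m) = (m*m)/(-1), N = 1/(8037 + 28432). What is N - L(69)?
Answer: 173628910/36469 ≈ 4761.0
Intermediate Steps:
N = 1/36469 ≈ 2.7421e-5
L(m) = -m² (L(m) = m²*(-1) = -m²)
N - L(69) = 1/36469 - (-1)*69² = 1/36469 - (-1)*4761 = 1/36469 - 1*(-4761) = 1/36469 + 4761 = 173628910/36469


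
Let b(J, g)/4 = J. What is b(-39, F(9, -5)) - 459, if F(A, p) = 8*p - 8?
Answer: -615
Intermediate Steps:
F(A, p) = -8 + 8*p
b(J, g) = 4*J
b(-39, F(9, -5)) - 459 = 4*(-39) - 459 = -156 - 459 = -615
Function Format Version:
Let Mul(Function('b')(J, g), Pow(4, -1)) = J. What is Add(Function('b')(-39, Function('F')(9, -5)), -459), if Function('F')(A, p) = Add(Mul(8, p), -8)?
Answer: -615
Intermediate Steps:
Function('F')(A, p) = Add(-8, Mul(8, p))
Function('b')(J, g) = Mul(4, J)
Add(Function('b')(-39, Function('F')(9, -5)), -459) = Add(Mul(4, -39), -459) = Add(-156, -459) = -615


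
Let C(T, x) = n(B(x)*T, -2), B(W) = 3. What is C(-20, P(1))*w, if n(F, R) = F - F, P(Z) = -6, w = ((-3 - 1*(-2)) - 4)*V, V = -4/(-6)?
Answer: 0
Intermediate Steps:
V = ⅔ (V = -4*(-⅙) = ⅔ ≈ 0.66667)
w = -10/3 (w = ((-3 - 1*(-2)) - 4)*(⅔) = ((-3 + 2) - 4)*(⅔) = (-1 - 4)*(⅔) = -5*⅔ = -10/3 ≈ -3.3333)
n(F, R) = 0
C(T, x) = 0
C(-20, P(1))*w = 0*(-10/3) = 0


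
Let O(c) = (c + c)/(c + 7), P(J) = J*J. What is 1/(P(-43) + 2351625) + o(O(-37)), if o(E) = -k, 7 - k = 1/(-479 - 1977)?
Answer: -20231638013/2890066072 ≈ -7.0004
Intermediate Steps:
P(J) = J²
O(c) = 2*c/(7 + c) (O(c) = (2*c)/(7 + c) = 2*c/(7 + c))
k = 17193/2456 (k = 7 - 1/(-479 - 1977) = 7 - 1/(-2456) = 7 - 1*(-1/2456) = 7 + 1/2456 = 17193/2456 ≈ 7.0004)
o(E) = -17193/2456 (o(E) = -1*17193/2456 = -17193/2456)
1/(P(-43) + 2351625) + o(O(-37)) = 1/((-43)² + 2351625) - 17193/2456 = 1/(1849 + 2351625) - 17193/2456 = 1/2353474 - 17193/2456 = -20231638013/2890066072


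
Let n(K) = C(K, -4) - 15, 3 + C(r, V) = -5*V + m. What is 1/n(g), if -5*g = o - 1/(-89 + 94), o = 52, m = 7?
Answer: ⅑ ≈ 0.11111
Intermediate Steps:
C(r, V) = 4 - 5*V (C(r, V) = -3 + (-5*V + 7) = -3 + (7 - 5*V) = 4 - 5*V)
g = -259/25 (g = -(52 - 1/(-89 + 94))/5 = -(52 - 1/5)/5 = -(52 - 1*⅕)/5 = -(52 - ⅕)/5 = -⅕*259/5 = -259/25 ≈ -10.360)
n(K) = 9 (n(K) = (4 - 5*(-4)) - 15 = (4 + 20) - 15 = 24 - 15 = 9)
1/n(g) = 1/9 = ⅑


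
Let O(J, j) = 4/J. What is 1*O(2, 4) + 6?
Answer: 8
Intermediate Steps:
1*O(2, 4) + 6 = 1*(4/2) + 6 = 1*(4*(1/2)) + 6 = 1*2 + 6 = 2 + 6 = 8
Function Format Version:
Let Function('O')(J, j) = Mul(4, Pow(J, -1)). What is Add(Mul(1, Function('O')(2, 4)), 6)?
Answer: 8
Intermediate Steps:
Add(Mul(1, Function('O')(2, 4)), 6) = Add(Mul(1, Mul(4, Pow(2, -1))), 6) = Add(Mul(1, Mul(4, Rational(1, 2))), 6) = Add(Mul(1, 2), 6) = Add(2, 6) = 8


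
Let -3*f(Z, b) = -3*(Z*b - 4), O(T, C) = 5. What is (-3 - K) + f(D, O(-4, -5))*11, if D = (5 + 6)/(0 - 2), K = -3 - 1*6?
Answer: -681/2 ≈ -340.50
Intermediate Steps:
K = -9 (K = -3 - 6 = -9)
D = -11/2 (D = 11/(-2) = 11*(-½) = -11/2 ≈ -5.5000)
f(Z, b) = -4 + Z*b (f(Z, b) = -(-1)*(Z*b - 4) = -(-1)*(-4 + Z*b) = -(12 - 3*Z*b)/3 = -4 + Z*b)
(-3 - K) + f(D, O(-4, -5))*11 = (-3 - 1*(-9)) + (-4 - 11/2*5)*11 = (-3 + 9) + (-4 - 55/2)*11 = 6 - 63/2*11 = 6 - 693/2 = -681/2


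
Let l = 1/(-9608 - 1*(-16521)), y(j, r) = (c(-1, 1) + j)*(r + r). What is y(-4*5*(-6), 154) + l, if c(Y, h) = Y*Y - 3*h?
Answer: 251246073/6913 ≈ 36344.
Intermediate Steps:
c(Y, h) = Y² - 3*h
y(j, r) = 2*r*(-2 + j) (y(j, r) = (((-1)² - 3*1) + j)*(r + r) = ((1 - 3) + j)*(2*r) = (-2 + j)*(2*r) = 2*r*(-2 + j))
l = 1/6913 (l = 1/(-9608 + 16521) = 1/6913 ≈ 0.00014465)
y(-4*5*(-6), 154) + l = 2*154*(-2 - 4*5*(-6)) + 1/6913 = 2*154*(-2 - 20*(-6)) + 1/6913 = 2*154*(-2 + 120) + 1/6913 = 2*154*118 + 1/6913 = 36344 + 1/6913 = 251246073/6913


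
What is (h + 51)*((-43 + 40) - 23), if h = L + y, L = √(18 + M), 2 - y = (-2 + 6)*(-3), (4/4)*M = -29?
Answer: -1690 - 26*I*√11 ≈ -1690.0 - 86.232*I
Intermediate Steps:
M = -29
y = 14 (y = 2 - (-2 + 6)*(-3) = 2 - 4*(-3) = 2 - 1*(-12) = 2 + 12 = 14)
L = I*√11 (L = √(18 - 29) = √(-11) = I*√11 ≈ 3.3166*I)
h = 14 + I*√11 (h = I*√11 + 14 = 14 + I*√11 ≈ 14.0 + 3.3166*I)
(h + 51)*((-43 + 40) - 23) = ((14 + I*√11) + 51)*((-43 + 40) - 23) = (65 + I*√11)*(-3 - 23) = (65 + I*√11)*(-26) = -1690 - 26*I*√11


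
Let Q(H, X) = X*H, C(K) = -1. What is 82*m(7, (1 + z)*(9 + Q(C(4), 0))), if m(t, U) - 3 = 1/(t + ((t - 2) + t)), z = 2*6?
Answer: 4756/19 ≈ 250.32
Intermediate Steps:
z = 12
Q(H, X) = H*X
m(t, U) = 3 + 1/(-2 + 3*t) (m(t, U) = 3 + 1/(t + ((t - 2) + t)) = 3 + 1/(t + ((-2 + t) + t)) = 3 + 1/(t + (-2 + 2*t)) = 3 + 1/(-2 + 3*t))
82*m(7, (1 + z)*(9 + Q(C(4), 0))) = 82*((-5 + 9*7)/(-2 + 3*7)) = 82*((-5 + 63)/(-2 + 21)) = 82*(58/19) = 4756/19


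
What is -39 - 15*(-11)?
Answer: 126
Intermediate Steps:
-39 - 15*(-11) = -39 - 1*(-165) = -39 + 165 = 126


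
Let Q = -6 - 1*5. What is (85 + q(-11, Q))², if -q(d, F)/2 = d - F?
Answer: 7225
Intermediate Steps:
Q = -11 (Q = -6 - 5 = -11)
q(d, F) = -2*d + 2*F (q(d, F) = -2*(d - F) = -2*d + 2*F)
(85 + q(-11, Q))² = (85 + (-2*(-11) + 2*(-11)))² = (85 + (22 - 22))² = (85 + 0)² = 85² = 7225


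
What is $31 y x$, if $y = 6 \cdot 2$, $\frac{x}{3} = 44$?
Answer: $49104$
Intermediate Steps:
$x = 132$ ($x = 3 \cdot 44 = 132$)
$y = 12$
$31 y x = 31 \cdot 12 \cdot 132 = 372 \cdot 132 = 49104$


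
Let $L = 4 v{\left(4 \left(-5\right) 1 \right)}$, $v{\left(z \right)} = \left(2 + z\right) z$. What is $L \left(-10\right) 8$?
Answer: $-115200$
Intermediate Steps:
$v{\left(z \right)} = z \left(2 + z\right)$
$L = 1440$ ($L = 4 \cdot 4 \left(-5\right) 1 \left(2 + 4 \left(-5\right) 1\right) = 4 \left(-20\right) 1 \left(2 - 20\right) = 4 \left(- 20 \left(2 - 20\right)\right) = 4 \left(\left(-20\right) \left(-18\right)\right) = 4 \cdot 360 = 1440$)
$L \left(-10\right) 8 = 1440 \left(-10\right) 8 = \left(-14400\right) 8 = -115200$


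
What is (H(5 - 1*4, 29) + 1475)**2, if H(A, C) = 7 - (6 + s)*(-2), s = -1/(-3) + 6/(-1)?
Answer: 19784704/9 ≈ 2.1983e+6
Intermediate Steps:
s = -17/3 (s = -1*(-1/3) + 6*(-1) = 1/3 - 6 = -17/3 ≈ -5.6667)
H(A, C) = 23/3 (H(A, C) = 7 - (6 - 17/3)*(-2) = 7 - (-2)/3 = 7 - 1*(-2/3) = 7 + 2/3 = 23/3)
(H(5 - 1*4, 29) + 1475)**2 = (23/3 + 1475)**2 = (4448/3)**2 = 19784704/9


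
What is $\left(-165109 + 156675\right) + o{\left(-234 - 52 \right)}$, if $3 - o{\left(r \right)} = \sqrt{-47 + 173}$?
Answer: $-8431 - 3 \sqrt{14} \approx -8442.2$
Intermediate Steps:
$o{\left(r \right)} = 3 - 3 \sqrt{14}$ ($o{\left(r \right)} = 3 - \sqrt{-47 + 173} = 3 - \sqrt{126} = 3 - 3 \sqrt{14}$)
$\left(-165109 + 156675\right) + o{\left(-234 - 52 \right)} = \left(-165109 + 156675\right) + \left(3 - 3 \sqrt{14}\right) = -8434 + \left(3 - 3 \sqrt{14}\right) = -8431 - 3 \sqrt{14}$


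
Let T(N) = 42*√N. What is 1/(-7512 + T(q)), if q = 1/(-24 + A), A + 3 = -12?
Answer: -8138/61132705 - 7*I*√39/366796230 ≈ -0.00013312 - 1.1918e-7*I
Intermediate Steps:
A = -15 (A = -3 - 12 = -15)
q = -1/39 (q = 1/(-24 - 15) = 1/(-39) = -1/39 ≈ -0.025641)
1/(-7512 + T(q)) = 1/(-7512 + 42*√(-1/39)) = 1/(-7512 + 42*(I*√39/39)) = 1/(-7512 + 14*I*√39/13)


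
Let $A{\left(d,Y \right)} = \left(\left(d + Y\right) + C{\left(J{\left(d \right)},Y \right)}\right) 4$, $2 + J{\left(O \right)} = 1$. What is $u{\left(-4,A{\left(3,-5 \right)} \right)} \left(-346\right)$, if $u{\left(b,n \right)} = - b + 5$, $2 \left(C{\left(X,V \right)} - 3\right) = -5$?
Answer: $-3114$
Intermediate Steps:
$J{\left(O \right)} = -1$ ($J{\left(O \right)} = -2 + 1 = -1$)
$C{\left(X,V \right)} = \frac{1}{2}$ ($C{\left(X,V \right)} = 3 + \frac{1}{2} \left(-5\right) = 3 - \frac{5}{2} = \frac{1}{2}$)
$A{\left(d,Y \right)} = 2 + 4 Y + 4 d$ ($A{\left(d,Y \right)} = \left(\left(d + Y\right) + \frac{1}{2}\right) 4 = \left(\left(Y + d\right) + \frac{1}{2}\right) 4 = \left(\frac{1}{2} + Y + d\right) 4 = 2 + 4 Y + 4 d$)
$u{\left(b,n \right)} = 5 - b$
$u{\left(-4,A{\left(3,-5 \right)} \right)} \left(-346\right) = \left(5 - -4\right) \left(-346\right) = \left(5 + 4\right) \left(-346\right) = 9 \left(-346\right) = -3114$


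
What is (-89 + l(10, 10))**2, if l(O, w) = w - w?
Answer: 7921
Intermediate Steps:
l(O, w) = 0
(-89 + l(10, 10))**2 = (-89 + 0)**2 = (-89)**2 = 7921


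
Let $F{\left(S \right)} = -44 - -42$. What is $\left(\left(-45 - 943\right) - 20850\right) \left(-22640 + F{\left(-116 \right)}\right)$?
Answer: $494455996$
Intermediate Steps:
$F{\left(S \right)} = -2$ ($F{\left(S \right)} = -44 + 42 = -2$)
$\left(\left(-45 - 943\right) - 20850\right) \left(-22640 + F{\left(-116 \right)}\right) = \left(\left(-45 - 943\right) - 20850\right) \left(-22640 - 2\right) = \left(\left(-45 - 943\right) - 20850\right) \left(-22642\right) = \left(-988 - 20850\right) \left(-22642\right) = \left(-21838\right) \left(-22642\right) = 494455996$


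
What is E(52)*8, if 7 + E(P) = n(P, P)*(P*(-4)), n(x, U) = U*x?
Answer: -4499512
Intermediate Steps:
E(P) = -7 - 4*P³ (E(P) = -7 + (P*P)*(P*(-4)) = -7 + P²*(-4*P) = -7 - 4*P³)
E(52)*8 = (-7 - 4*52³)*8 = (-7 - 4*140608)*8 = (-7 - 562432)*8 = -562439*8 = -4499512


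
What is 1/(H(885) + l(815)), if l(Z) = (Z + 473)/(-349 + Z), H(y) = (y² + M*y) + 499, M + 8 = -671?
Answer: 233/42595141 ≈ 5.4701e-6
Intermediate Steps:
M = -679 (M = -8 - 671 = -679)
H(y) = 499 + y² - 679*y (H(y) = (y² - 679*y) + 499 = 499 + y² - 679*y)
l(Z) = (473 + Z)/(-349 + Z)
1/(H(885) + l(815)) = 1/((499 + 885² - 679*885) + (473 + 815)/(-349 + 815)) = 1/((499 + 783225 - 600915) + 1288/466) = 1/(182809 + (1/466)*1288) = 1/(182809 + 644/233) = 1/(42595141/233) = 233/42595141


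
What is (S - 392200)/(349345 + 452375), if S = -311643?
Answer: -703843/801720 ≈ -0.87792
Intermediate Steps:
(S - 392200)/(349345 + 452375) = (-311643 - 392200)/(349345 + 452375) = -703843/801720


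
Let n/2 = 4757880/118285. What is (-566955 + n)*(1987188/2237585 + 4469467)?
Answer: -19159490442955456167627/7562078335 ≈ -2.5336e+12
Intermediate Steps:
n = 1903152/23657 (n = 2*(4757880/118285) = 2*(4757880*(1/118285)) = 2*(951576/23657) = 1903152/23657 ≈ 80.448)
(-566955 + n)*(1987188/2237585 + 4469467) = (-566955 + 1903152/23657)*(1987188/2237585 + 4469467) = -13410551283*(1987188*(1/2237585) + 4469467)/23657 = -13410551283*(283884/319655 + 4469467)/23657 = -13410551283/23657*1428687757769/319655 = -19159490442955456167627/7562078335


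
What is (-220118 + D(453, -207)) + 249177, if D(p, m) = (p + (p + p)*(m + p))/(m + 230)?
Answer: 891686/23 ≈ 38769.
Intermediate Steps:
D(p, m) = (p + 2*p*(m + p))/(230 + m) (D(p, m) = (p + (2*p)*(m + p))/(230 + m) = (p + 2*p*(m + p))/(230 + m))
(-220118 + D(453, -207)) + 249177 = (-220118 + 453*(1 + 2*(-207) + 2*453)/(230 - 207)) + 249177 = (-220118 + 453*(1 - 414 + 906)/23) + 249177 = (-220118 + 453*(1/23)*493) + 249177 = (-220118 + 223329/23) + 249177 = -4839385/23 + 249177 = 891686/23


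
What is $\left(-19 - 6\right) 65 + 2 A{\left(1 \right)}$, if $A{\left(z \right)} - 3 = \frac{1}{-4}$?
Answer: $- \frac{3239}{2} \approx -1619.5$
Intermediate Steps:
$A{\left(z \right)} = \frac{11}{4}$ ($A{\left(z \right)} = 3 + \frac{1}{-4} = 3 - \frac{1}{4} = \frac{11}{4}$)
$\left(-19 - 6\right) 65 + 2 A{\left(1 \right)} = \left(-19 - 6\right) 65 + 2 \cdot \frac{11}{4} = \left(-19 - 6\right) 65 + \frac{11}{2} = \left(-25\right) 65 + \frac{11}{2} = -1625 + \frac{11}{2} = - \frac{3239}{2}$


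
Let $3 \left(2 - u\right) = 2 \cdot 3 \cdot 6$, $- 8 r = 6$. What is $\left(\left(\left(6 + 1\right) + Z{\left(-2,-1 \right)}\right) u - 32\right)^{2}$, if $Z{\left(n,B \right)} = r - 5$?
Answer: $\frac{7921}{4} \approx 1980.3$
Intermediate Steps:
$r = - \frac{3}{4}$ ($r = \left(- \frac{1}{8}\right) 6 = - \frac{3}{4} \approx -0.75$)
$Z{\left(n,B \right)} = - \frac{23}{4}$ ($Z{\left(n,B \right)} = - \frac{3}{4} - 5 = - \frac{23}{4}$)
$u = -10$ ($u = 2 - \frac{2 \cdot 3 \cdot 6}{3} = 2 - \frac{6 \cdot 6}{3} = 2 - 12 = -10$)
$\left(\left(\left(6 + 1\right) + Z{\left(-2,-1 \right)}\right) u - 32\right)^{2} = \left(\left(\left(6 + 1\right) - \frac{23}{4}\right) \left(-10\right) - 32\right)^{2} = \left(\left(7 - \frac{23}{4}\right) \left(-10\right) - 32\right)^{2} = \left(\frac{5}{4} \left(-10\right) - 32\right)^{2} = \left(- \frac{25}{2} - 32\right)^{2} = \left(- \frac{89}{2}\right)^{2} = \frac{7921}{4}$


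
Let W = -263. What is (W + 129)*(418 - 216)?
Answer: -27068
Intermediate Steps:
(W + 129)*(418 - 216) = (-263 + 129)*(418 - 216) = -134*202 = -27068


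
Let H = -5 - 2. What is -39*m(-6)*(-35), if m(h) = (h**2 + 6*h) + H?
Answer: -9555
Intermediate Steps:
H = -7
m(h) = -7 + h**2 + 6*h (m(h) = (h**2 + 6*h) - 7 = -7 + h**2 + 6*h)
-39*m(-6)*(-35) = -39*(-7 + (-6)**2 + 6*(-6))*(-35) = -39*(-7 + 36 - 36)*(-35) = -39*(-7)*(-35) = 273*(-35) = -9555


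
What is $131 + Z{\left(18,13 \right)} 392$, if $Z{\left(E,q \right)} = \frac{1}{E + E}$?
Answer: $\frac{1277}{9} \approx 141.89$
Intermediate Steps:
$Z{\left(E,q \right)} = \frac{1}{2 E}$
$131 + Z{\left(18,13 \right)} 392 = 131 + \frac{1}{2 \cdot 18} \cdot 392 = 131 + \frac{1}{2} \cdot \frac{1}{18} \cdot 392 = 131 + \frac{1}{36} \cdot 392 = 131 + \frac{98}{9} = \frac{1277}{9}$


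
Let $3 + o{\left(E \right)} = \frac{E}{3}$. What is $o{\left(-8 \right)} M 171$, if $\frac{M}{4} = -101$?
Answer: $391476$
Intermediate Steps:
$M = -404$ ($M = 4 \left(-101\right) = -404$)
$o{\left(E \right)} = -3 + \frac{E}{3}$
$o{\left(-8 \right)} M 171 = \left(-3 + \frac{1}{3} \left(-8\right)\right) \left(-404\right) 171 = \left(-3 - \frac{8}{3}\right) \left(-404\right) 171 = \left(- \frac{17}{3}\right) \left(-404\right) 171 = \frac{6868}{3} \cdot 171 = 391476$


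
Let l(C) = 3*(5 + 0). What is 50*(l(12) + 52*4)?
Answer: 11150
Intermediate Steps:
l(C) = 15 (l(C) = 3*5 = 15)
50*(l(12) + 52*4) = 50*(15 + 52*4) = 50*(15 + 208) = 50*223 = 11150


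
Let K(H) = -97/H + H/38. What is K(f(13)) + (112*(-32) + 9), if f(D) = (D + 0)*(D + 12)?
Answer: -44049311/12350 ≈ -3566.7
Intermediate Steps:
f(D) = D*(12 + D)
K(H) = -97/H + H/38 (K(H) = -97/H + H*(1/38) = -97/H + H/38)
K(f(13)) + (112*(-32) + 9) = (-97*1/(13*(12 + 13)) + (13*(12 + 13))/38) + (112*(-32) + 9) = (-97/(13*25) + (13*25)/38) + (-3584 + 9) = (-97/325 + (1/38)*325) - 3575 = (-97*1/325 + 325/38) - 3575 = (-97/325 + 325/38) - 3575 = 101939/12350 - 3575 = -44049311/12350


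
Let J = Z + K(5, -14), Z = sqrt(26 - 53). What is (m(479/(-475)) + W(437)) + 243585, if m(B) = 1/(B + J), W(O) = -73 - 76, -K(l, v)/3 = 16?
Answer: 133403821550651/548003716 - 676875*I*sqrt(3)/548003716 ≈ 2.4344e+5 - 0.0021394*I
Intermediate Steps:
K(l, v) = -48 (K(l, v) = -3*16 = -48)
Z = 3*I*sqrt(3) (Z = sqrt(-27) = 3*I*sqrt(3) ≈ 5.1962*I)
W(O) = -149
J = -48 + 3*I*sqrt(3) (J = 3*I*sqrt(3) - 48 = -48 + 3*I*sqrt(3) ≈ -48.0 + 5.1962*I)
m(B) = 1/(-48 + B + 3*I*sqrt(3)) (m(B) = 1/(B + (-48 + 3*I*sqrt(3))) = 1/(-48 + B + 3*I*sqrt(3)))
(m(479/(-475)) + W(437)) + 243585 = (1/(-48 + 479/(-475) + 3*I*sqrt(3)) - 149) + 243585 = (1/(-48 + 479*(-1/475) + 3*I*sqrt(3)) - 149) + 243585 = (1/(-48 - 479/475 + 3*I*sqrt(3)) - 149) + 243585 = (1/(-23279/475 + 3*I*sqrt(3)) - 149) + 243585 = (-149 + 1/(-23279/475 + 3*I*sqrt(3))) + 243585 = 243436 + 1/(-23279/475 + 3*I*sqrt(3))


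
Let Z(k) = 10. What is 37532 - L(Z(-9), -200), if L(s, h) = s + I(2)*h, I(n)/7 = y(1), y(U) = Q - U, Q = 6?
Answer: 44522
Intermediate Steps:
y(U) = 6 - U
I(n) = 35 (I(n) = 7*(6 - 1*1) = 7*(6 - 1) = 7*5 = 35)
L(s, h) = s + 35*h
37532 - L(Z(-9), -200) = 37532 - (10 + 35*(-200)) = 37532 - (10 - 7000) = 37532 - 1*(-6990) = 37532 + 6990 = 44522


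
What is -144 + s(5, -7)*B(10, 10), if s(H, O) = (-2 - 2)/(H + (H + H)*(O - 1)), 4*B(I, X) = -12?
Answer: -3604/25 ≈ -144.16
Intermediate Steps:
B(I, X) = -3 (B(I, X) = (¼)*(-12) = -3)
s(H, O) = -4/(H + 2*H*(-1 + O)) (s(H, O) = -4/(H + (2*H)*(-1 + O)) = -4/(H + 2*H*(-1 + O)))
-144 + s(5, -7)*B(10, 10) = -144 - 4/(5*(-1 + 2*(-7)))*(-3) = -144 - 4*⅕/(-1 - 14)*(-3) = -144 - 4*⅕/(-15)*(-3) = -144 - 4*⅕*(-1/15)*(-3) = -144 + (4/75)*(-3) = -144 - 4/25 = -3604/25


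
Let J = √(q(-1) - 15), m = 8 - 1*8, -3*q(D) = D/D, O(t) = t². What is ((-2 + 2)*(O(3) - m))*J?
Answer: 0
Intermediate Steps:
q(D) = -⅓ (q(D) = -D/(3*D) = -⅓*1 = -⅓)
m = 0 (m = 8 - 8 = 0)
J = I*√138/3 (J = √(-⅓ - 15) = √(-46/3) = I*√138/3 ≈ 3.9158*I)
((-2 + 2)*(O(3) - m))*J = ((-2 + 2)*(3² - 1*0))*(I*√138/3) = (0*(9 + 0))*(I*√138/3) = (0*9)*(I*√138/3) = 0*(I*√138/3) = 0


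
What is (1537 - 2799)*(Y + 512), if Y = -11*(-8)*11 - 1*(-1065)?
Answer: -3211790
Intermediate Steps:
Y = 2033 (Y = 88*11 + 1065 = 968 + 1065 = 2033)
(1537 - 2799)*(Y + 512) = (1537 - 2799)*(2033 + 512) = -1262*2545 = -3211790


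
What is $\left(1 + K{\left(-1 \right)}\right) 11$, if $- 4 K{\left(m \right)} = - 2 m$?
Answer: $\frac{11}{2} \approx 5.5$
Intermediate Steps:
$K{\left(m \right)} = \frac{m}{2}$ ($K{\left(m \right)} = - \frac{\left(-2\right) m}{4} = \frac{m}{2}$)
$\left(1 + K{\left(-1 \right)}\right) 11 = \left(1 + \frac{1}{2} \left(-1\right)\right) 11 = \left(1 - \frac{1}{2}\right) 11 = \frac{1}{2} \cdot 11 = \frac{11}{2}$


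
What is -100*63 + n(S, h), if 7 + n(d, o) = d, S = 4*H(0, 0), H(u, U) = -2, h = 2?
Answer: -6315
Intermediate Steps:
S = -8 (S = 4*(-2) = -8)
n(d, o) = -7 + d
-100*63 + n(S, h) = -100*63 + (-7 - 8) = -6300 - 15 = -6315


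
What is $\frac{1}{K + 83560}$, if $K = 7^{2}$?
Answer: $\frac{1}{83609} \approx 1.196 \cdot 10^{-5}$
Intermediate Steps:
$K = 49$
$\frac{1}{K + 83560} = \frac{1}{49 + 83560} = \frac{1}{83609}$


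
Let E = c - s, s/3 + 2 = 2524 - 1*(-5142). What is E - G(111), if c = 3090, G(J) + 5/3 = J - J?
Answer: -59701/3 ≈ -19900.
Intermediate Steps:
G(J) = -5/3 (G(J) = -5/3 + (J - J) = -5/3 + 0 = -5/3)
s = 22992 (s = -6 + 3*(2524 - 1*(-5142)) = -6 + 3*(2524 + 5142) = -6 + 3*7666 = -6 + 22998 = 22992)
E = -19902 (E = 3090 - 1*22992 = 3090 - 22992 = -19902)
E - G(111) = -19902 - 1*(-5/3) = -19902 + 5/3 = -59701/3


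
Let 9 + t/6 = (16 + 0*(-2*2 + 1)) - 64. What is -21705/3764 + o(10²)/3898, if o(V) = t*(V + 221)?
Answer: -248912769/7336036 ≈ -33.930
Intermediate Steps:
t = -342 (t = -54 + 6*((16 + 0*(-2*2 + 1)) - 64) = -54 + 6*((16 + 0*(-4 + 1)) - 64) = -54 + 6*((16 + 0*(-3)) - 64) = -54 + 6*((16 + 0) - 64) = -54 + 6*(16 - 64) = -54 + 6*(-48) = -54 - 288 = -342)
o(V) = -75582 - 342*V (o(V) = -342*(V + 221) = -342*(221 + V) = -75582 - 342*V)
-21705/3764 + o(10²)/3898 = -21705/3764 + (-75582 - 342*10²)/3898 = -21705*1/3764 + (-75582 - 342*100)*(1/3898) = -21705/3764 + (-75582 - 34200)*(1/3898) = -21705/3764 - 109782*1/3898 = -21705/3764 - 54891/1949 = -248912769/7336036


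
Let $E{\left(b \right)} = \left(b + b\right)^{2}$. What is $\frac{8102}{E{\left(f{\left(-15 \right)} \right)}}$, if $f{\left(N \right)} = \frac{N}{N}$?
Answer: $\frac{4051}{2} \approx 2025.5$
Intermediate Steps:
$f{\left(N \right)} = 1$
$E{\left(b \right)} = 4 b^{2}$ ($E{\left(b \right)} = \left(2 b\right)^{2} = 4 b^{2}$)
$\frac{8102}{E{\left(f{\left(-15 \right)} \right)}} = \frac{8102}{4 \cdot 1^{2}} = \frac{8102}{4 \cdot 1} = \frac{8102}{4} = 8102 \cdot \frac{1}{4} = \frac{4051}{2}$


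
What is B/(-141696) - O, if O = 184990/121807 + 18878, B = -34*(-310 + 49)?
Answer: -18102964174243/958864704 ≈ -18880.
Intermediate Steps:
B = 8874 (B = -34*(-261) = 8874)
O = 2299657536/121807 (O = 184990*(1/121807) + 18878 = 184990/121807 + 18878 = 2299657536/121807 ≈ 18880.)
B/(-141696) - O = 8874/(-141696) - 1*2299657536/121807 = 8874*(-1/141696) - 2299657536/121807 = -493/7872 - 2299657536/121807 = -18102964174243/958864704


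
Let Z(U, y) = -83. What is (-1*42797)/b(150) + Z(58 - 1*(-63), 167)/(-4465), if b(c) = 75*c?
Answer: -38030971/10046250 ≈ -3.7856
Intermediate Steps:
(-1*42797)/b(150) + Z(58 - 1*(-63), 167)/(-4465) = (-1*42797)/((75*150)) - 83/(-4465) = -42797/11250 - 83*(-1/4465) = -42797*1/11250 + 83/4465 = -42797/11250 + 83/4465 = -38030971/10046250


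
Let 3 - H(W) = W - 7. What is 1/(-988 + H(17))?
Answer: -1/995 ≈ -0.0010050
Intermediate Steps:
H(W) = 10 - W (H(W) = 3 - (W - 7) = 3 - (-7 + W) = 3 + (7 - W) = 10 - W)
1/(-988 + H(17)) = 1/(-988 + (10 - 1*17)) = 1/(-988 + (10 - 17)) = 1/(-988 - 7) = 1/(-995) = -1/995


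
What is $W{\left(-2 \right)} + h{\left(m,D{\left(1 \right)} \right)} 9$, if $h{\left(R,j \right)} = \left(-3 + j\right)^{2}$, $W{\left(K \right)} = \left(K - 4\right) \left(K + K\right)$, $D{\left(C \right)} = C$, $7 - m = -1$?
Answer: $60$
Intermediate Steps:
$m = 8$ ($m = 7 - -1 = 7 + 1 = 8$)
$W{\left(K \right)} = 2 K \left(-4 + K\right)$ ($W{\left(K \right)} = \left(-4 + K\right) 2 K = 2 K \left(-4 + K\right)$)
$W{\left(-2 \right)} + h{\left(m,D{\left(1 \right)} \right)} 9 = 2 \left(-2\right) \left(-4 - 2\right) + \left(-3 + 1\right)^{2} \cdot 9 = 2 \left(-2\right) \left(-6\right) + \left(-2\right)^{2} \cdot 9 = 24 + 4 \cdot 9 = 24 + 36 = 60$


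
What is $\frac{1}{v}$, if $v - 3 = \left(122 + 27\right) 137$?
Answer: $\frac{1}{20416} \approx 4.8981 \cdot 10^{-5}$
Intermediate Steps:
$v = 20416$ ($v = 3 + \left(122 + 27\right) 137 = 3 + 149 \cdot 137 = 3 + 20413 = 20416$)
$\frac{1}{v} = \frac{1}{20416}$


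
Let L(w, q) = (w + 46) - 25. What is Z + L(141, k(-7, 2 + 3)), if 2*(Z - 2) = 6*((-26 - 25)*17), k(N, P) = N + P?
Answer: -2437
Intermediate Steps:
L(w, q) = 21 + w (L(w, q) = (46 + w) - 25 = 21 + w)
Z = -2599 (Z = 2 + (6*((-26 - 25)*17))/2 = 2 + (6*(-51*17))/2 = 2 + (6*(-867))/2 = 2 + (½)*(-5202) = 2 - 2601 = -2599)
Z + L(141, k(-7, 2 + 3)) = -2599 + (21 + 141) = -2599 + 162 = -2437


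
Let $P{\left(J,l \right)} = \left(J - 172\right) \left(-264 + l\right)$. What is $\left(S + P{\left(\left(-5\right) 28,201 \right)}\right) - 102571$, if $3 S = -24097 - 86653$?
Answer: $- \frac{359495}{3} \approx -1.1983 \cdot 10^{5}$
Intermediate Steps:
$P{\left(J,l \right)} = \left(-264 + l\right) \left(-172 + J\right)$ ($P{\left(J,l \right)} = \left(-172 + J\right) \left(-264 + l\right) = \left(-264 + l\right) \left(-172 + J\right)$)
$S = - \frac{110750}{3}$ ($S = \frac{-24097 - 86653}{3} = \frac{1}{3} \left(-110750\right) = - \frac{110750}{3} \approx -36917.0$)
$\left(S + P{\left(\left(-5\right) 28,201 \right)}\right) - 102571 = \left(- \frac{110750}{3} + \left(45408 - 264 \left(\left(-5\right) 28\right) - 34572 + \left(-5\right) 28 \cdot 201\right)\right) - 102571 = \left(- \frac{110750}{3} - -19656\right) - 102571 = \left(- \frac{110750}{3} + \left(45408 + 36960 - 34572 - 28140\right)\right) - 102571 = \left(- \frac{110750}{3} + 19656\right) - 102571 = - \frac{51782}{3} - 102571 = - \frac{359495}{3}$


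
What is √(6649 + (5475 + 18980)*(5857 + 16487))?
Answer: √546429169 ≈ 23376.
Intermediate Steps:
√(6649 + (5475 + 18980)*(5857 + 16487)) = √(6649 + 24455*22344) = √(6649 + 546422520) = √546429169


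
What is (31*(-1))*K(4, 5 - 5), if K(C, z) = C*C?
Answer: -496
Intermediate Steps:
K(C, z) = C**2
(31*(-1))*K(4, 5 - 5) = (31*(-1))*4**2 = -31*16 = -496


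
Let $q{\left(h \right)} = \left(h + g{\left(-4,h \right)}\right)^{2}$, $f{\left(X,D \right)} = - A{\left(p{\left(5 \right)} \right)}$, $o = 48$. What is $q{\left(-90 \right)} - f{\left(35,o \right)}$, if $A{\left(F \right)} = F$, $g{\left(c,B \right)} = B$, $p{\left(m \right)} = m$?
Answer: $32405$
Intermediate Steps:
$f{\left(X,D \right)} = -5$ ($f{\left(X,D \right)} = \left(-1\right) 5 = -5$)
$q{\left(h \right)} = 4 h^{2}$ ($q{\left(h \right)} = \left(h + h\right)^{2} = \left(2 h\right)^{2} = 4 h^{2}$)
$q{\left(-90 \right)} - f{\left(35,o \right)} = 4 \left(-90\right)^{2} - -5 = 4 \cdot 8100 + 5 = 32400 + 5 = 32405$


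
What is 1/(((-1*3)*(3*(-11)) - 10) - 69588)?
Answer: -1/69499 ≈ -1.4389e-5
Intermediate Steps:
1/(((-1*3)*(3*(-11)) - 10) - 69588) = 1/((-3*(-33) - 10) - 69588) = 1/((99 - 10) - 69588) = 1/(89 - 69588) = 1/(-69499) = -1/69499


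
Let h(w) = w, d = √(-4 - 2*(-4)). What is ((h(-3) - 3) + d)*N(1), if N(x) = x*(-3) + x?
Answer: 8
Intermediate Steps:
d = 2 (d = √(-4 + 8) = √4 = 2)
N(x) = -2*x (N(x) = -3*x + x = -2*x)
((h(-3) - 3) + d)*N(1) = ((-3 - 3) + 2)*(-2*1) = (-6 + 2)*(-2) = -4*(-2) = 8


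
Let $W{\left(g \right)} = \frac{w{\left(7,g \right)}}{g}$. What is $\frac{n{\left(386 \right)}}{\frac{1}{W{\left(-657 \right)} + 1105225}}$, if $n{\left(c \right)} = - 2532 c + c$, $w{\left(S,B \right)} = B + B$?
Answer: $-1079769201282$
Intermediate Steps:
$w{\left(S,B \right)} = 2 B$
$W{\left(g \right)} = 2$ ($W{\left(g \right)} = \frac{2 g}{g} = 2$)
$n{\left(c \right)} = - 2531 c$
$\frac{n{\left(386 \right)}}{\frac{1}{W{\left(-657 \right)} + 1105225}} = \frac{\left(-2531\right) 386}{\frac{1}{2 + 1105225}} = - \frac{976966}{\frac{1}{1105227}} = - 976966 \frac{1}{\frac{1}{1105227}} = \left(-976966\right) 1105227 = -1079769201282$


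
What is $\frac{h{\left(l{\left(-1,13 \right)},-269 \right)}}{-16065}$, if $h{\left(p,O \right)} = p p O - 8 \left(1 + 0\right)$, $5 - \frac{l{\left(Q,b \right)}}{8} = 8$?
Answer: $\frac{22136}{2295} \approx 9.6453$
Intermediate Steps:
$l{\left(Q,b \right)} = -24$ ($l{\left(Q,b \right)} = 40 - 64 = -24$)
$h{\left(p,O \right)} = -8 + O p^{2}$ ($h{\left(p,O \right)} = p^{2} O - 8 = O p^{2} - 8 = -8 + O p^{2}$)
$\frac{h{\left(l{\left(-1,13 \right)},-269 \right)}}{-16065} = \frac{-8 - 269 \left(-24\right)^{2}}{-16065} = \left(-8 - 154944\right) \left(- \frac{1}{16065}\right) = \left(-154952\right) \left(- \frac{1}{16065}\right) = \frac{22136}{2295}$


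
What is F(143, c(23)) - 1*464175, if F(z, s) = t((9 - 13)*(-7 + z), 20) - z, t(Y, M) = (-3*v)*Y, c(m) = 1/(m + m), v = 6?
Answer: -454526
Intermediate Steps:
c(m) = 1/(2*m)
t(Y, M) = -18*Y (t(Y, M) = (-3*6)*Y = -18*Y)
F(z, s) = -504 + 71*z (F(z, s) = -18*(9 - 13)*(-7 + z) - z = -(-72)*(-7 + z) - z = -18*(28 - 4*z) - z = (-504 + 72*z) - z = -504 + 71*z)
F(143, c(23)) - 1*464175 = (-504 + 71*143) - 1*464175 = (-504 + 10153) - 464175 = 9649 - 464175 = -454526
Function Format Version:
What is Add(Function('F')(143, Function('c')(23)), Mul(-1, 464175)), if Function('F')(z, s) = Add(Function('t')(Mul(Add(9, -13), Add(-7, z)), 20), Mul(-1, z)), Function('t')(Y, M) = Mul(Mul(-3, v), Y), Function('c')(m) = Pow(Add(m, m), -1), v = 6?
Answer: -454526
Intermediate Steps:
Function('c')(m) = Mul(Rational(1, 2), Pow(m, -1)) (Function('c')(m) = Pow(Mul(2, m), -1) = Mul(Rational(1, 2), Pow(m, -1)))
Function('t')(Y, M) = Mul(-18, Y) (Function('t')(Y, M) = Mul(Mul(-3, 6), Y) = Mul(-18, Y))
Function('F')(z, s) = Add(-504, Mul(71, z)) (Function('F')(z, s) = Add(Mul(-18, Mul(Add(9, -13), Add(-7, z))), Mul(-1, z)) = Add(Mul(-18, Mul(-4, Add(-7, z))), Mul(-1, z)) = Add(Mul(-18, Add(28, Mul(-4, z))), Mul(-1, z)) = Add(Add(-504, Mul(72, z)), Mul(-1, z)) = Add(-504, Mul(71, z)))
Add(Function('F')(143, Function('c')(23)), Mul(-1, 464175)) = Add(Add(-504, Mul(71, 143)), Mul(-1, 464175)) = Add(Add(-504, 10153), -464175) = Add(9649, -464175) = -454526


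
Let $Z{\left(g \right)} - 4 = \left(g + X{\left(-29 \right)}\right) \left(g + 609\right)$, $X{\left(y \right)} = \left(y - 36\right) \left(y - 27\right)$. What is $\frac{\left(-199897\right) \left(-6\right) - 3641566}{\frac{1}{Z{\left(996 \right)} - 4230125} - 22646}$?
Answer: $\frac{7841020039256}{72708583713} \approx 107.84$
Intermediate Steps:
$X{\left(y \right)} = \left(-36 + y\right) \left(-27 + y\right)$
$Z{\left(g \right)} = 4 + \left(609 + g\right) \left(3640 + g\right)$ ($Z{\left(g \right)} = 4 + \left(g + \left(972 + \left(-29\right)^{2} - -1827\right)\right) \left(g + 609\right) = 4 + \left(g + \left(972 + 841 + 1827\right)\right) \left(609 + g\right) = 4 + \left(g + 3640\right) \left(609 + g\right) = 4 + \left(3640 + g\right) \left(609 + g\right) = 4 + \left(609 + g\right) \left(3640 + g\right)$)
$\frac{\left(-199897\right) \left(-6\right) - 3641566}{\frac{1}{Z{\left(996 \right)} - 4230125} - 22646} = \frac{\left(-199897\right) \left(-6\right) - 3641566}{\frac{1}{\left(2216764 + 996^{2} + 4249 \cdot 996\right) - 4230125} - 22646} = \frac{1199382 - 3641566}{\frac{1}{\left(2216764 + 992016 + 4232004\right) - 4230125} - 22646} = - \frac{2442184}{\frac{1}{7440784 - 4230125} - 22646} = - \frac{2442184}{\frac{1}{3210659} - 22646} = - \frac{2442184}{- \frac{72708583713}{3210659}} = \left(-2442184\right) \left(- \frac{3210659}{72708583713}\right) = \frac{7841020039256}{72708583713}$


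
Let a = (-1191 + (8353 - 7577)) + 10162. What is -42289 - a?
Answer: -52036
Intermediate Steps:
a = 9747 (a = (-1191 + 776) + 10162 = -415 + 10162 = 9747)
-42289 - a = -42289 - 1*9747 = -42289 - 9747 = -52036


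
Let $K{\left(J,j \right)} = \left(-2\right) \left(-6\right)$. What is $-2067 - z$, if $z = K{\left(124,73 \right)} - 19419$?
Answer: $17340$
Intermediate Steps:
$K{\left(J,j \right)} = 12$
$z = -19407$ ($z = 12 - 19419 = -19407$)
$-2067 - z = -2067 - -19407 = -2067 + 19407 = 17340$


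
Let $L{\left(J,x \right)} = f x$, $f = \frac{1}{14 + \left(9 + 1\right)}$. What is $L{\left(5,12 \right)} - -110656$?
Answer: $\frac{221313}{2} \approx 1.1066 \cdot 10^{5}$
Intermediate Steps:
$f = \frac{1}{24}$ ($f = \frac{1}{14 + 10} = \frac{1}{24} \approx 0.041667$)
$L{\left(J,x \right)} = \frac{x}{24}$
$L{\left(5,12 \right)} - -110656 = \frac{1}{24} \cdot 12 - -110656 = \frac{1}{2} + 110656 = \frac{221313}{2}$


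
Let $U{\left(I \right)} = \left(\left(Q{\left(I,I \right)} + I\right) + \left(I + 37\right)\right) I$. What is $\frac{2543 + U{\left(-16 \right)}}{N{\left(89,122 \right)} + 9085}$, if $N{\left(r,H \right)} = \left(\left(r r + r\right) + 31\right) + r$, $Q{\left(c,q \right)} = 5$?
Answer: $\frac{2383}{17215} \approx 0.13843$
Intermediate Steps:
$U{\left(I \right)} = I \left(42 + 2 I\right)$ ($U{\left(I \right)} = \left(\left(5 + I\right) + \left(I + 37\right)\right) I = \left(\left(5 + I\right) + \left(37 + I\right)\right) I = \left(42 + 2 I\right) I = I \left(42 + 2 I\right)$)
$N{\left(r,H \right)} = 31 + r^{2} + 2 r$ ($N{\left(r,H \right)} = \left(\left(r^{2} + r\right) + 31\right) + r = \left(\left(r + r^{2}\right) + 31\right) + r = \left(31 + r + r^{2}\right) + r = 31 + r^{2} + 2 r$)
$\frac{2543 + U{\left(-16 \right)}}{N{\left(89,122 \right)} + 9085} = \frac{2543 + 2 \left(-16\right) \left(21 - 16\right)}{\left(31 + 89^{2} + 2 \cdot 89\right) + 9085} = \frac{2543 + 2 \left(-16\right) 5}{\left(31 + 7921 + 178\right) + 9085} = \frac{2543 - 160}{8130 + 9085} = \frac{2383}{17215}$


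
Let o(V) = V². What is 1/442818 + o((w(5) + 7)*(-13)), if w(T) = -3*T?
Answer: 4789519489/442818 ≈ 10816.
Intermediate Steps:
1/442818 + o((w(5) + 7)*(-13)) = 1/442818 + ((-3*5 + 7)*(-13))² = 1/442818 + ((-15 + 7)*(-13))² = 1/442818 + (-8*(-13))² = 1/442818 + 104² = 1/442818 + 10816 = 4789519489/442818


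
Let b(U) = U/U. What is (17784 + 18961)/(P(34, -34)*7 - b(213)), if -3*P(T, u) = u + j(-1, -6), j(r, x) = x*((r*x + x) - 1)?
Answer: 110235/193 ≈ 571.17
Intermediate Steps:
j(r, x) = x*(-1 + x + r*x) (j(r, x) = x*((x + r*x) - 1) = x*(-1 + x + r*x))
P(T, u) = -2 - u/3 (P(T, u) = -(u - 6*(-1 - 6 - 1*(-6)))/3 = -(u - 6*(-1 - 6 + 6))/3 = -(u - 6*(-1))/3 = -(u + 6)/3 = -(6 + u)/3 = -2 - u/3)
b(U) = 1
(17784 + 18961)/(P(34, -34)*7 - b(213)) = (17784 + 18961)/((-2 - 1/3*(-34))*7 - 1*1) = 36745/((-2 + 34/3)*7 - 1) = 36745/((28/3)*7 - 1) = 36745/(196/3 - 1) = 36745/(193/3) = 36745*(3/193) = 110235/193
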